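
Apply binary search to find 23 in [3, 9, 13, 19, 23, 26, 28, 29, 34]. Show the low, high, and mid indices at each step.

Binary search for 23 in [3, 9, 13, 19, 23, 26, 28, 29, 34]:

lo=0, hi=8, mid=4, arr[mid]=23 -> Found target at index 4!

Binary search finds 23 at index 4 after 1 comparisons. The search repeatedly halves the search space by comparing with the middle element.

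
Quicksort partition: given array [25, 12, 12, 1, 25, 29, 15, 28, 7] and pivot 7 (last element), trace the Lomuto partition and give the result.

Lomuto partition with pivot = 7:

Initial array: [25, 12, 12, 1, 25, 29, 15, 28, 7]

arr[0]=25 > 7: no swap
arr[1]=12 > 7: no swap
arr[2]=12 > 7: no swap
arr[3]=1 <= 7: swap with position 0, array becomes [1, 12, 12, 25, 25, 29, 15, 28, 7]
arr[4]=25 > 7: no swap
arr[5]=29 > 7: no swap
arr[6]=15 > 7: no swap
arr[7]=28 > 7: no swap

Place pivot at position 1: [1, 7, 12, 25, 25, 29, 15, 28, 12]
Pivot position: 1

After partitioning with pivot 7, the array becomes [1, 7, 12, 25, 25, 29, 15, 28, 12]. The pivot is placed at index 1. All elements to the left of the pivot are <= 7, and all elements to the right are > 7.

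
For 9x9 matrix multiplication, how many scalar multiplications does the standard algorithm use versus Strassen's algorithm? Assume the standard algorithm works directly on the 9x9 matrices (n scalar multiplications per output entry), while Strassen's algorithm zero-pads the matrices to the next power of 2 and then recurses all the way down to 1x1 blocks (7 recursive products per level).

Matrix multiplication for 9x9 matrices:

Strassen's algorithm requires power-of-2 dimensions. Pad 9x9 to 16x16 (next power of 2).

Standard algorithm: 9^3 = 729 multiplications
Strassen's algorithm: 7^(log2(16)) = 7^4 = 2401 multiplications
Difference: 729 - 2401 = -1672 (Strassen uses MORE here due to padding overhead — for small or just-over-power-of-2 n, padding can outweigh the per-level savings)

Standard: 729 multiplications (9^3). Strassen: 2401 multiplications (7^4, after padding to 16x16). Strassen reduces 8 recursive multiplications to 7 at each level.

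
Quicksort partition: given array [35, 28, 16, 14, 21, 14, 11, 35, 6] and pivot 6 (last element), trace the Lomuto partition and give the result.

Lomuto partition with pivot = 6:

Initial array: [35, 28, 16, 14, 21, 14, 11, 35, 6]

arr[0]=35 > 6: no swap
arr[1]=28 > 6: no swap
arr[2]=16 > 6: no swap
arr[3]=14 > 6: no swap
arr[4]=21 > 6: no swap
arr[5]=14 > 6: no swap
arr[6]=11 > 6: no swap
arr[7]=35 > 6: no swap

Place pivot at position 0: [6, 28, 16, 14, 21, 14, 11, 35, 35]
Pivot position: 0

After partitioning with pivot 6, the array becomes [6, 28, 16, 14, 21, 14, 11, 35, 35]. The pivot is placed at index 0. All elements to the left of the pivot are <= 6, and all elements to the right are > 6.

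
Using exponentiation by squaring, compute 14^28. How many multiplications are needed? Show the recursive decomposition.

Computing 14^28 by squaring (build up from 14^1; each line after the first costs one multiplication):

14^1 = 14
14^2 = (14^1)^2 = 14^2 = 196
14^3 = 14 * 14^2 = 14 * 196 = 2744
14^6 = (14^3)^2 = 2744^2 = 7529536
14^7 = 14 * 14^6 = 14 * 7529536 = 105413504
14^14 = (14^7)^2 = 105413504^2 = 11112006825558016
14^28 = (14^14)^2 = 11112006825558016^2 = 123476695691247935826229781856256

Result: 123476695691247935826229781856256
Multiplications needed: 6 (6 lines after 14^1)

14^28 = 123476695691247935826229781856256. Using exponentiation by squaring, this requires 6 multiplications. The key idea: if the exponent is even, square the half-power; if odd, multiply by the base once.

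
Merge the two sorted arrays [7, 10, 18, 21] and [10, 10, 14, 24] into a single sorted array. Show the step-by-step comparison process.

Merging process:

Compare 7 vs 10: take 7 from left. Merged: [7]
Compare 10 vs 10: take 10 from left. Merged: [7, 10]
Compare 18 vs 10: take 10 from right. Merged: [7, 10, 10]
Compare 18 vs 10: take 10 from right. Merged: [7, 10, 10, 10]
Compare 18 vs 14: take 14 from right. Merged: [7, 10, 10, 10, 14]
Compare 18 vs 24: take 18 from left. Merged: [7, 10, 10, 10, 14, 18]
Compare 21 vs 24: take 21 from left. Merged: [7, 10, 10, 10, 14, 18, 21]
Append remaining from right: [24]. Merged: [7, 10, 10, 10, 14, 18, 21, 24]

Final merged array: [7, 10, 10, 10, 14, 18, 21, 24]
Total comparisons: 7

The merged array is [7, 10, 10, 10, 14, 18, 21, 24], requiring 7 comparisons. The merge step runs in O(n) time where n is the total number of elements.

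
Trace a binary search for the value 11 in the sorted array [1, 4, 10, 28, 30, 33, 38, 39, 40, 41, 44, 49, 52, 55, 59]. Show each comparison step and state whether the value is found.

Binary search for 11 in [1, 4, 10, 28, 30, 33, 38, 39, 40, 41, 44, 49, 52, 55, 59]:

lo=0, hi=14, mid=7, arr[mid]=39 -> 39 > 11, search left half
lo=0, hi=6, mid=3, arr[mid]=28 -> 28 > 11, search left half
lo=0, hi=2, mid=1, arr[mid]=4 -> 4 < 11, search right half
lo=2, hi=2, mid=2, arr[mid]=10 -> 10 < 11, search right half
lo=3 > hi=2, target 11 not found

Binary search determines that 11 is not in the array after 4 comparisons. The search space was exhausted without finding the target.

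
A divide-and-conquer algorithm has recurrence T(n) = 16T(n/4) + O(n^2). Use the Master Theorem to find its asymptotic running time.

Master Theorem for T(n) = 16T(n/4) + O(n^2):

a = 16, b = 4, c = 2
log_b(a) = log_4(16) = 2.0000

Case 2: c = 2 = log_4(16) = 2.0000
T(n) = O(n^2 log n) = O(n^2 log n)

For T(n) = 16T(n/4) + O(n^2): log_4(16) = 2.0000. This is Case 2 of the Master Theorem (c = log_b(a), equal work at all levels), giving O(n^2 log n).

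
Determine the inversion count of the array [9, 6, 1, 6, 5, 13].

Finding inversions in [9, 6, 1, 6, 5, 13]:

(0, 1): arr[0]=9 > arr[1]=6
(0, 2): arr[0]=9 > arr[2]=1
(0, 3): arr[0]=9 > arr[3]=6
(0, 4): arr[0]=9 > arr[4]=5
(1, 2): arr[1]=6 > arr[2]=1
(1, 4): arr[1]=6 > arr[4]=5
(3, 4): arr[3]=6 > arr[4]=5

Total inversions: 7

The array has 7 inversion(s): (0,1), (0,2), (0,3), (0,4), (1,2), (1,4), (3,4). Each pair (i,j) satisfies i < j and arr[i] > arr[j].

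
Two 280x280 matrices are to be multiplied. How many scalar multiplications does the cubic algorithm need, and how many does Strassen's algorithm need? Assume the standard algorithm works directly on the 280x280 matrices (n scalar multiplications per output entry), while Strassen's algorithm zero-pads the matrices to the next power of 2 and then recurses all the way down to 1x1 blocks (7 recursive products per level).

Matrix multiplication for 280x280 matrices:

Strassen's algorithm requires power-of-2 dimensions. Pad 280x280 to 512x512 (next power of 2).

Standard algorithm: 280^3 = 21952000 multiplications
Strassen's algorithm: 7^(log2(512)) = 7^9 = 40353607 multiplications
Difference: 21952000 - 40353607 = -18401607 (Strassen uses MORE here due to padding overhead — for small or just-over-power-of-2 n, padding can outweigh the per-level savings)

Standard: 21952000 multiplications (280^3). Strassen: 40353607 multiplications (7^9, after padding to 512x512). Strassen reduces 8 recursive multiplications to 7 at each level.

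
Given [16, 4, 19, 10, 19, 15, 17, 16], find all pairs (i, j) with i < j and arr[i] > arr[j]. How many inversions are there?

Finding inversions in [16, 4, 19, 10, 19, 15, 17, 16]:

(0, 1): arr[0]=16 > arr[1]=4
(0, 3): arr[0]=16 > arr[3]=10
(0, 5): arr[0]=16 > arr[5]=15
(2, 3): arr[2]=19 > arr[3]=10
(2, 5): arr[2]=19 > arr[5]=15
(2, 6): arr[2]=19 > arr[6]=17
(2, 7): arr[2]=19 > arr[7]=16
(4, 5): arr[4]=19 > arr[5]=15
(4, 6): arr[4]=19 > arr[6]=17
(4, 7): arr[4]=19 > arr[7]=16
(6, 7): arr[6]=17 > arr[7]=16

Total inversions: 11

The array has 11 inversion(s): (0,1), (0,3), (0,5), (2,3), (2,5), (2,6), (2,7), (4,5), (4,6), (4,7), (6,7). Each pair (i,j) satisfies i < j and arr[i] > arr[j].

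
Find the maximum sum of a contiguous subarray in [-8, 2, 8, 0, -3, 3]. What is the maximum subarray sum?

Using Kadane's algorithm on [-8, 2, 8, 0, -3, 3]:

Scanning through the array:
Position 1 (value 2): max_ending_here = 2, max_so_far = 2
Position 2 (value 8): max_ending_here = 10, max_so_far = 10
Position 3 (value 0): max_ending_here = 10, max_so_far = 10
Position 4 (value -3): max_ending_here = 7, max_so_far = 10
Position 5 (value 3): max_ending_here = 10, max_so_far = 10

Maximum subarray: [2, 8]
Maximum sum: 10

The maximum subarray is [2, 8] with sum 10. This subarray runs from index 1 to index 2.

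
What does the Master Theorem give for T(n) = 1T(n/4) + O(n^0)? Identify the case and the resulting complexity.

Master Theorem for T(n) = 1T(n/4) + O(n^0):

a = 1, b = 4, c = 0
log_b(a) = log_4(1) = 0.0000

Case 2: c = 0 = log_4(1) = 0.0000
T(n) = O(n^0 log n) = O(log n)

For T(n) = 1T(n/4) + O(n^0): log_4(1) = 0.0000. This is Case 2 of the Master Theorem (c = log_b(a), equal work at all levels), giving O(log n).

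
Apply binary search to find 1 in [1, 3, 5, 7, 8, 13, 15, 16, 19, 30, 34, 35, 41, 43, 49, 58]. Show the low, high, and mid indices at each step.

Binary search for 1 in [1, 3, 5, 7, 8, 13, 15, 16, 19, 30, 34, 35, 41, 43, 49, 58]:

lo=0, hi=15, mid=7, arr[mid]=16 -> 16 > 1, search left half
lo=0, hi=6, mid=3, arr[mid]=7 -> 7 > 1, search left half
lo=0, hi=2, mid=1, arr[mid]=3 -> 3 > 1, search left half
lo=0, hi=0, mid=0, arr[mid]=1 -> Found target at index 0!

Binary search finds 1 at index 0 after 4 comparisons. The search repeatedly halves the search space by comparing with the middle element.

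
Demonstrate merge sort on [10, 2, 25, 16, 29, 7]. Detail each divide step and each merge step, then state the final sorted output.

Merge sort trace:

Split: [10, 2, 25, 16, 29, 7] -> [10, 2, 25] and [16, 29, 7]
  Split: [10, 2, 25] -> [10] and [2, 25]
    Split: [2, 25] -> [2] and [25]
    Merge: [2] + [25] -> [2, 25]
  Merge: [10] + [2, 25] -> [2, 10, 25]
  Split: [16, 29, 7] -> [16] and [29, 7]
    Split: [29, 7] -> [29] and [7]
    Merge: [29] + [7] -> [7, 29]
  Merge: [16] + [7, 29] -> [7, 16, 29]
Merge: [2, 10, 25] + [7, 16, 29] -> [2, 7, 10, 16, 25, 29]

Final sorted array: [2, 7, 10, 16, 25, 29]

The merge sort proceeds by recursively splitting the array and merging sorted halves.
After all merges, the sorted array is [2, 7, 10, 16, 25, 29].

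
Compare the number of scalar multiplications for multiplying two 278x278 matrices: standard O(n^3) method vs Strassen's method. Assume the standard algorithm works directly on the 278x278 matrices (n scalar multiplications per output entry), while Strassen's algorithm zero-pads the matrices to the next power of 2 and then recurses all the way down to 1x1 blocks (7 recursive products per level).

Matrix multiplication for 278x278 matrices:

Strassen's algorithm requires power-of-2 dimensions. Pad 278x278 to 512x512 (next power of 2).

Standard algorithm: 278^3 = 21484952 multiplications
Strassen's algorithm: 7^(log2(512)) = 7^9 = 40353607 multiplications
Difference: 21484952 - 40353607 = -18868655 (Strassen uses MORE here due to padding overhead — for small or just-over-power-of-2 n, padding can outweigh the per-level savings)

Standard: 21484952 multiplications (278^3). Strassen: 40353607 multiplications (7^9, after padding to 512x512). Strassen reduces 8 recursive multiplications to 7 at each level.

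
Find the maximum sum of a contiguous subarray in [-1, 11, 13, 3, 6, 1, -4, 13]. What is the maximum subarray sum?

Using Kadane's algorithm on [-1, 11, 13, 3, 6, 1, -4, 13]:

Scanning through the array:
Position 1 (value 11): max_ending_here = 11, max_so_far = 11
Position 2 (value 13): max_ending_here = 24, max_so_far = 24
Position 3 (value 3): max_ending_here = 27, max_so_far = 27
Position 4 (value 6): max_ending_here = 33, max_so_far = 33
Position 5 (value 1): max_ending_here = 34, max_so_far = 34
Position 6 (value -4): max_ending_here = 30, max_so_far = 34
Position 7 (value 13): max_ending_here = 43, max_so_far = 43

Maximum subarray: [11, 13, 3, 6, 1, -4, 13]
Maximum sum: 43

The maximum subarray is [11, 13, 3, 6, 1, -4, 13] with sum 43. This subarray runs from index 1 to index 7.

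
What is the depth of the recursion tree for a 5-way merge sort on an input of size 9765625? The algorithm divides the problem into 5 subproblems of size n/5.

For divide and conquer with division factor 5:

Problem sizes at each level:
Level 0: 9765625
Level 1: 1953125
Level 2: 390625
Level 3: 78125
Level 4: 15625
Level 5: 3125
Level 6: 625
Level 7: 125
Level 8: 25
Level 9: 5
Level 10: 1

The root is level 0 and the size-1 base case is level 10 (the tree spans levels 0 through 10, i.e. 11 levels counting the root), so the depth is the number of divisions: log_5(9765625) = 10

The recursion tree depth is log_5(9765625) = 10. At each level, the problem size is divided by 5, so it takes 10 divisions to reduce to a base case of size 1. The algorithm makes 5 recursive calls at each level.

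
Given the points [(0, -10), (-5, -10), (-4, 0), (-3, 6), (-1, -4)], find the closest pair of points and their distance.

Computing all pairwise distances among 5 points:

d((0, -10), (-5, -10)) = 5.0 <-- minimum
d((0, -10), (-4, 0)) = 10.7703
d((0, -10), (-3, 6)) = 16.2788
d((0, -10), (-1, -4)) = 6.0828
d((-5, -10), (-4, 0)) = 10.0499
d((-5, -10), (-3, 6)) = 16.1245
d((-5, -10), (-1, -4)) = 7.2111
d((-4, 0), (-3, 6)) = 6.0828
d((-4, 0), (-1, -4)) = 5.0 <-- minimum
d((-3, 6), (-1, -4)) = 10.198

Minimum distance: 5.0 (tie among 2 pairs: (0, -10) and (-5, -10); (-4, 0) and (-1, -4))

The minimum Euclidean distance is 5.0. There is a tie: 2 pairs achieve this minimum — (0, -10) and (-5, -10); (-4, 0) and (-1, -4). Any of these is a valid closest pair. For 5 points, brute-force pairwise comparison is shown above. For large n, the divide-and-conquer algorithm (sort by x, recurse on halves, check the dividing strip) achieves O(n log n).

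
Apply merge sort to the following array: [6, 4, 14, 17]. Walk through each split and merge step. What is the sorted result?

Merge sort trace:

Split: [6, 4, 14, 17] -> [6, 4] and [14, 17]
  Split: [6, 4] -> [6] and [4]
  Merge: [6] + [4] -> [4, 6]
  Split: [14, 17] -> [14] and [17]
  Merge: [14] + [17] -> [14, 17]
Merge: [4, 6] + [14, 17] -> [4, 6, 14, 17]

Final sorted array: [4, 6, 14, 17]

The merge sort proceeds by recursively splitting the array and merging sorted halves.
After all merges, the sorted array is [4, 6, 14, 17].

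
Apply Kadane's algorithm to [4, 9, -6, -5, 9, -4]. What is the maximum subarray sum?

Using Kadane's algorithm on [4, 9, -6, -5, 9, -4]:

Scanning through the array:
Position 1 (value 9): max_ending_here = 13, max_so_far = 13
Position 2 (value -6): max_ending_here = 7, max_so_far = 13
Position 3 (value -5): max_ending_here = 2, max_so_far = 13
Position 4 (value 9): max_ending_here = 11, max_so_far = 13
Position 5 (value -4): max_ending_here = 7, max_so_far = 13

Maximum subarray: [4, 9]
Maximum sum: 13

The maximum subarray is [4, 9] with sum 13. This subarray runs from index 0 to index 1.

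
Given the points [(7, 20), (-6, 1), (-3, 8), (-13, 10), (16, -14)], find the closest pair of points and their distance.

Computing all pairwise distances among 5 points:

d((7, 20), (-6, 1)) = 23.0217
d((7, 20), (-3, 8)) = 15.6205
d((7, 20), (-13, 10)) = 22.3607
d((7, 20), (16, -14)) = 35.171
d((-6, 1), (-3, 8)) = 7.6158 <-- minimum
d((-6, 1), (-13, 10)) = 11.4018
d((-6, 1), (16, -14)) = 26.6271
d((-3, 8), (-13, 10)) = 10.198
d((-3, 8), (16, -14)) = 29.0689
d((-13, 10), (16, -14)) = 37.6431

Closest pair: (-6, 1) and (-3, 8) with distance 7.6158

The closest pair is (-6, 1) and (-3, 8) with Euclidean distance 7.6158. For 5 points, brute-force pairwise comparison is shown above. For large n, the divide-and-conquer algorithm (sort by x, recurse on halves, check the dividing strip) achieves O(n log n).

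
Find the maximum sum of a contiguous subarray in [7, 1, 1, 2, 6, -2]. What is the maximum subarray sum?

Using Kadane's algorithm on [7, 1, 1, 2, 6, -2]:

Scanning through the array:
Position 1 (value 1): max_ending_here = 8, max_so_far = 8
Position 2 (value 1): max_ending_here = 9, max_so_far = 9
Position 3 (value 2): max_ending_here = 11, max_so_far = 11
Position 4 (value 6): max_ending_here = 17, max_so_far = 17
Position 5 (value -2): max_ending_here = 15, max_so_far = 17

Maximum subarray: [7, 1, 1, 2, 6]
Maximum sum: 17

The maximum subarray is [7, 1, 1, 2, 6] with sum 17. This subarray runs from index 0 to index 4.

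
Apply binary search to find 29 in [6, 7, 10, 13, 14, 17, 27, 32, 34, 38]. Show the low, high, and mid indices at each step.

Binary search for 29 in [6, 7, 10, 13, 14, 17, 27, 32, 34, 38]:

lo=0, hi=9, mid=4, arr[mid]=14 -> 14 < 29, search right half
lo=5, hi=9, mid=7, arr[mid]=32 -> 32 > 29, search left half
lo=5, hi=6, mid=5, arr[mid]=17 -> 17 < 29, search right half
lo=6, hi=6, mid=6, arr[mid]=27 -> 27 < 29, search right half
lo=7 > hi=6, target 29 not found

Binary search determines that 29 is not in the array after 4 comparisons. The search space was exhausted without finding the target.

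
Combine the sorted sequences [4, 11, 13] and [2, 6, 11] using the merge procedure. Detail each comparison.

Merging process:

Compare 4 vs 2: take 2 from right. Merged: [2]
Compare 4 vs 6: take 4 from left. Merged: [2, 4]
Compare 11 vs 6: take 6 from right. Merged: [2, 4, 6]
Compare 11 vs 11: take 11 from left. Merged: [2, 4, 6, 11]
Compare 13 vs 11: take 11 from right. Merged: [2, 4, 6, 11, 11]
Append remaining from left: [13]. Merged: [2, 4, 6, 11, 11, 13]

Final merged array: [2, 4, 6, 11, 11, 13]
Total comparisons: 5

The merged array is [2, 4, 6, 11, 11, 13], requiring 5 comparisons. The merge step runs in O(n) time where n is the total number of elements.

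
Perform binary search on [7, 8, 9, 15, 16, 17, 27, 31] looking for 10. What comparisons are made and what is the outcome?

Binary search for 10 in [7, 8, 9, 15, 16, 17, 27, 31]:

lo=0, hi=7, mid=3, arr[mid]=15 -> 15 > 10, search left half
lo=0, hi=2, mid=1, arr[mid]=8 -> 8 < 10, search right half
lo=2, hi=2, mid=2, arr[mid]=9 -> 9 < 10, search right half
lo=3 > hi=2, target 10 not found

Binary search determines that 10 is not in the array after 3 comparisons. The search space was exhausted without finding the target.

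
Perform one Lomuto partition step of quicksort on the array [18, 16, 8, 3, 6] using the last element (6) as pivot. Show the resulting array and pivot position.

Lomuto partition with pivot = 6:

Initial array: [18, 16, 8, 3, 6]

arr[0]=18 > 6: no swap
arr[1]=16 > 6: no swap
arr[2]=8 > 6: no swap
arr[3]=3 <= 6: swap with position 0, array becomes [3, 16, 8, 18, 6]

Place pivot at position 1: [3, 6, 8, 18, 16]
Pivot position: 1

After partitioning with pivot 6, the array becomes [3, 6, 8, 18, 16]. The pivot is placed at index 1. All elements to the left of the pivot are <= 6, and all elements to the right are > 6.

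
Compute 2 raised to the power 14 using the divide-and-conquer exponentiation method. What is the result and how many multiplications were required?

Computing 2^14 by squaring (build up from 2^1; each line after the first costs one multiplication):

2^1 = 2
2^2 = (2^1)^2 = 2^2 = 4
2^3 = 2 * 2^2 = 2 * 4 = 8
2^6 = (2^3)^2 = 8^2 = 64
2^7 = 2 * 2^6 = 2 * 64 = 128
2^14 = (2^7)^2 = 128^2 = 16384

Result: 16384
Multiplications needed: 5 (5 lines after 2^1)

2^14 = 16384. Using exponentiation by squaring, this requires 5 multiplications. The key idea: if the exponent is even, square the half-power; if odd, multiply by the base once.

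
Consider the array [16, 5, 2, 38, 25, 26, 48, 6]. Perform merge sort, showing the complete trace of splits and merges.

Merge sort trace:

Split: [16, 5, 2, 38, 25, 26, 48, 6] -> [16, 5, 2, 38] and [25, 26, 48, 6]
  Split: [16, 5, 2, 38] -> [16, 5] and [2, 38]
    Split: [16, 5] -> [16] and [5]
    Merge: [16] + [5] -> [5, 16]
    Split: [2, 38] -> [2] and [38]
    Merge: [2] + [38] -> [2, 38]
  Merge: [5, 16] + [2, 38] -> [2, 5, 16, 38]
  Split: [25, 26, 48, 6] -> [25, 26] and [48, 6]
    Split: [25, 26] -> [25] and [26]
    Merge: [25] + [26] -> [25, 26]
    Split: [48, 6] -> [48] and [6]
    Merge: [48] + [6] -> [6, 48]
  Merge: [25, 26] + [6, 48] -> [6, 25, 26, 48]
Merge: [2, 5, 16, 38] + [6, 25, 26, 48] -> [2, 5, 6, 16, 25, 26, 38, 48]

Final sorted array: [2, 5, 6, 16, 25, 26, 38, 48]

The merge sort proceeds by recursively splitting the array and merging sorted halves.
After all merges, the sorted array is [2, 5, 6, 16, 25, 26, 38, 48].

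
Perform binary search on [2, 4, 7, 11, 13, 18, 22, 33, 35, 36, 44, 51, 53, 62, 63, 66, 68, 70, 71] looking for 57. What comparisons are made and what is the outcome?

Binary search for 57 in [2, 4, 7, 11, 13, 18, 22, 33, 35, 36, 44, 51, 53, 62, 63, 66, 68, 70, 71]:

lo=0, hi=18, mid=9, arr[mid]=36 -> 36 < 57, search right half
lo=10, hi=18, mid=14, arr[mid]=63 -> 63 > 57, search left half
lo=10, hi=13, mid=11, arr[mid]=51 -> 51 < 57, search right half
lo=12, hi=13, mid=12, arr[mid]=53 -> 53 < 57, search right half
lo=13, hi=13, mid=13, arr[mid]=62 -> 62 > 57, search left half
lo=13 > hi=12, target 57 not found

Binary search determines that 57 is not in the array after 5 comparisons. The search space was exhausted without finding the target.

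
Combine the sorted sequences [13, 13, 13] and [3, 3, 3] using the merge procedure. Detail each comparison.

Merging process:

Compare 13 vs 3: take 3 from right. Merged: [3]
Compare 13 vs 3: take 3 from right. Merged: [3, 3]
Compare 13 vs 3: take 3 from right. Merged: [3, 3, 3]
Append remaining from left: [13, 13, 13]. Merged: [3, 3, 3, 13, 13, 13]

Final merged array: [3, 3, 3, 13, 13, 13]
Total comparisons: 3

The merged array is [3, 3, 3, 13, 13, 13], requiring 3 comparisons. The merge step runs in O(n) time where n is the total number of elements.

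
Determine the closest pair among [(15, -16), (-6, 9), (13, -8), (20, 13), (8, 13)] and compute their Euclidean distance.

Computing all pairwise distances among 5 points:

d((15, -16), (-6, 9)) = 32.6497
d((15, -16), (13, -8)) = 8.2462 <-- minimum
d((15, -16), (20, 13)) = 29.4279
d((15, -16), (8, 13)) = 29.8329
d((-6, 9), (13, -8)) = 25.4951
d((-6, 9), (20, 13)) = 26.3059
d((-6, 9), (8, 13)) = 14.5602
d((13, -8), (20, 13)) = 22.1359
d((13, -8), (8, 13)) = 21.587
d((20, 13), (8, 13)) = 12.0

Closest pair: (15, -16) and (13, -8) with distance 8.2462

The closest pair is (15, -16) and (13, -8) with Euclidean distance 8.2462. For 5 points, brute-force pairwise comparison is shown above. For large n, the divide-and-conquer algorithm (sort by x, recurse on halves, check the dividing strip) achieves O(n log n).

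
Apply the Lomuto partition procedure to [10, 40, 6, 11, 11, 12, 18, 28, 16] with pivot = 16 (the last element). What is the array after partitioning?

Lomuto partition with pivot = 16:

Initial array: [10, 40, 6, 11, 11, 12, 18, 28, 16]

arr[0]=10 <= 16: swap with position 0, array becomes [10, 40, 6, 11, 11, 12, 18, 28, 16]
arr[1]=40 > 16: no swap
arr[2]=6 <= 16: swap with position 1, array becomes [10, 6, 40, 11, 11, 12, 18, 28, 16]
arr[3]=11 <= 16: swap with position 2, array becomes [10, 6, 11, 40, 11, 12, 18, 28, 16]
arr[4]=11 <= 16: swap with position 3, array becomes [10, 6, 11, 11, 40, 12, 18, 28, 16]
arr[5]=12 <= 16: swap with position 4, array becomes [10, 6, 11, 11, 12, 40, 18, 28, 16]
arr[6]=18 > 16: no swap
arr[7]=28 > 16: no swap

Place pivot at position 5: [10, 6, 11, 11, 12, 16, 18, 28, 40]
Pivot position: 5

After partitioning with pivot 16, the array becomes [10, 6, 11, 11, 12, 16, 18, 28, 40]. The pivot is placed at index 5. All elements to the left of the pivot are <= 16, and all elements to the right are > 16.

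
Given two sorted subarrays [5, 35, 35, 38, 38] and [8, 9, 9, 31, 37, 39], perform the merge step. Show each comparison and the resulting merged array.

Merging process:

Compare 5 vs 8: take 5 from left. Merged: [5]
Compare 35 vs 8: take 8 from right. Merged: [5, 8]
Compare 35 vs 9: take 9 from right. Merged: [5, 8, 9]
Compare 35 vs 9: take 9 from right. Merged: [5, 8, 9, 9]
Compare 35 vs 31: take 31 from right. Merged: [5, 8, 9, 9, 31]
Compare 35 vs 37: take 35 from left. Merged: [5, 8, 9, 9, 31, 35]
Compare 35 vs 37: take 35 from left. Merged: [5, 8, 9, 9, 31, 35, 35]
Compare 38 vs 37: take 37 from right. Merged: [5, 8, 9, 9, 31, 35, 35, 37]
Compare 38 vs 39: take 38 from left. Merged: [5, 8, 9, 9, 31, 35, 35, 37, 38]
Compare 38 vs 39: take 38 from left. Merged: [5, 8, 9, 9, 31, 35, 35, 37, 38, 38]
Append remaining from right: [39]. Merged: [5, 8, 9, 9, 31, 35, 35, 37, 38, 38, 39]

Final merged array: [5, 8, 9, 9, 31, 35, 35, 37, 38, 38, 39]
Total comparisons: 10

The merged array is [5, 8, 9, 9, 31, 35, 35, 37, 38, 38, 39], requiring 10 comparisons. The merge step runs in O(n) time where n is the total number of elements.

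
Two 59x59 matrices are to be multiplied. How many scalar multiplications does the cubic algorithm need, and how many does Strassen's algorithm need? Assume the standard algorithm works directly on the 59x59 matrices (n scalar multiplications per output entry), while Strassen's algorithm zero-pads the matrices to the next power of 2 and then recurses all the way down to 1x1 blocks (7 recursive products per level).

Matrix multiplication for 59x59 matrices:

Strassen's algorithm requires power-of-2 dimensions. Pad 59x59 to 64x64 (next power of 2).

Standard algorithm: 59^3 = 205379 multiplications
Strassen's algorithm: 7^(log2(64)) = 7^6 = 117649 multiplications
Savings: 205379 - 117649 = 87730 multiplications

Standard: 205379 multiplications (59^3). Strassen: 117649 multiplications (7^6, after padding to 64x64). Strassen reduces 8 recursive multiplications to 7 at each level.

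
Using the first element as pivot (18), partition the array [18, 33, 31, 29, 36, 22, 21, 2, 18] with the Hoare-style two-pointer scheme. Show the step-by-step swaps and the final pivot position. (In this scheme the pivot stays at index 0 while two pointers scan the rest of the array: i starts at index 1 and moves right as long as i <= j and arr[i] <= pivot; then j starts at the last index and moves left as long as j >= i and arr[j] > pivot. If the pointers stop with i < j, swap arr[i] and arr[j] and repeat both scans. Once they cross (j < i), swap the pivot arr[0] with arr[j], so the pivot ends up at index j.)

Hoare-style two-pointer partition with pivot = 18:

Initial array: [18, 33, 31, 29, 36, 22, 21, 2, 18]

Pointers start at i = 1, j = 8.
i stops at index 1 (arr[1]=33 > 18), j stops at index 8 (arr[8]=18 <= 18): swap arr[1] and arr[8], array becomes [18, 18, 31, 29, 36, 22, 21, 2, 33]
i stops at index 2 (arr[2]=31 > 18), j stops at index 7 (arr[7]=2 <= 18): swap arr[2] and arr[7], array becomes [18, 18, 2, 29, 36, 22, 21, 31, 33]
i ends at 3, j ends at 2: the pointers have crossed (j < i), so scanning stops.

Swap pivot arr[0] with arr[2] to place pivot at position 2: [2, 18, 18, 29, 36, 22, 21, 31, 33]
Pivot position: 2

After partitioning with pivot 18, the array becomes [2, 18, 18, 29, 36, 22, 21, 31, 33]. The pivot is placed at index 2. All elements to the left of the pivot are <= 18, and all elements to the right are > 18.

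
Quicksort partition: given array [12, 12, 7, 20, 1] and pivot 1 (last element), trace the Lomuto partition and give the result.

Lomuto partition with pivot = 1:

Initial array: [12, 12, 7, 20, 1]

arr[0]=12 > 1: no swap
arr[1]=12 > 1: no swap
arr[2]=7 > 1: no swap
arr[3]=20 > 1: no swap

Place pivot at position 0: [1, 12, 7, 20, 12]
Pivot position: 0

After partitioning with pivot 1, the array becomes [1, 12, 7, 20, 12]. The pivot is placed at index 0. All elements to the left of the pivot are <= 1, and all elements to the right are > 1.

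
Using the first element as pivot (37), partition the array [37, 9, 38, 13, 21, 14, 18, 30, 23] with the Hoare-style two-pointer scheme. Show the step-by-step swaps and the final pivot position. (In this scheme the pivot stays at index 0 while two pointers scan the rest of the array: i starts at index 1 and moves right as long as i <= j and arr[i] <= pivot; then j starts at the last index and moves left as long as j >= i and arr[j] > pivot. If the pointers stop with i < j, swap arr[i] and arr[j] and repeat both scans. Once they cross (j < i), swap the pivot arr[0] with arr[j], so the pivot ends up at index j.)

Hoare-style two-pointer partition with pivot = 37:

Initial array: [37, 9, 38, 13, 21, 14, 18, 30, 23]

Pointers start at i = 1, j = 8.
i stops at index 2 (arr[2]=38 > 37), j stops at index 8 (arr[8]=23 <= 37): swap arr[2] and arr[8], array becomes [37, 9, 23, 13, 21, 14, 18, 30, 38]
i ends at 8, j ends at 7: the pointers have crossed (j < i), so scanning stops.

Swap pivot arr[0] with arr[7] to place pivot at position 7: [30, 9, 23, 13, 21, 14, 18, 37, 38]
Pivot position: 7

After partitioning with pivot 37, the array becomes [30, 9, 23, 13, 21, 14, 18, 37, 38]. The pivot is placed at index 7. All elements to the left of the pivot are <= 37, and all elements to the right are > 37.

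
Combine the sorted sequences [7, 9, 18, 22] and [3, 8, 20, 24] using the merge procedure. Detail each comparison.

Merging process:

Compare 7 vs 3: take 3 from right. Merged: [3]
Compare 7 vs 8: take 7 from left. Merged: [3, 7]
Compare 9 vs 8: take 8 from right. Merged: [3, 7, 8]
Compare 9 vs 20: take 9 from left. Merged: [3, 7, 8, 9]
Compare 18 vs 20: take 18 from left. Merged: [3, 7, 8, 9, 18]
Compare 22 vs 20: take 20 from right. Merged: [3, 7, 8, 9, 18, 20]
Compare 22 vs 24: take 22 from left. Merged: [3, 7, 8, 9, 18, 20, 22]
Append remaining from right: [24]. Merged: [3, 7, 8, 9, 18, 20, 22, 24]

Final merged array: [3, 7, 8, 9, 18, 20, 22, 24]
Total comparisons: 7

The merged array is [3, 7, 8, 9, 18, 20, 22, 24], requiring 7 comparisons. The merge step runs in O(n) time where n is the total number of elements.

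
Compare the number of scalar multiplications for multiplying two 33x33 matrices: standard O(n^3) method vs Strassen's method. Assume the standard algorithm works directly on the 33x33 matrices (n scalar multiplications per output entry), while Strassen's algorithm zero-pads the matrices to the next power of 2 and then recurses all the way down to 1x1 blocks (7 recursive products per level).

Matrix multiplication for 33x33 matrices:

Strassen's algorithm requires power-of-2 dimensions. Pad 33x33 to 64x64 (next power of 2).

Standard algorithm: 33^3 = 35937 multiplications
Strassen's algorithm: 7^(log2(64)) = 7^6 = 117649 multiplications
Difference: 35937 - 117649 = -81712 (Strassen uses MORE here due to padding overhead — for small or just-over-power-of-2 n, padding can outweigh the per-level savings)

Standard: 35937 multiplications (33^3). Strassen: 117649 multiplications (7^6, after padding to 64x64). Strassen reduces 8 recursive multiplications to 7 at each level.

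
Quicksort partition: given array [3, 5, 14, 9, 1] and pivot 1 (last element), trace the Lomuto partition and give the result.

Lomuto partition with pivot = 1:

Initial array: [3, 5, 14, 9, 1]

arr[0]=3 > 1: no swap
arr[1]=5 > 1: no swap
arr[2]=14 > 1: no swap
arr[3]=9 > 1: no swap

Place pivot at position 0: [1, 5, 14, 9, 3]
Pivot position: 0

After partitioning with pivot 1, the array becomes [1, 5, 14, 9, 3]. The pivot is placed at index 0. All elements to the left of the pivot are <= 1, and all elements to the right are > 1.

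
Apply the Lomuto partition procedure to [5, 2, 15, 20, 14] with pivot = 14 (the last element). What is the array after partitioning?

Lomuto partition with pivot = 14:

Initial array: [5, 2, 15, 20, 14]

arr[0]=5 <= 14: swap with position 0, array becomes [5, 2, 15, 20, 14]
arr[1]=2 <= 14: swap with position 1, array becomes [5, 2, 15, 20, 14]
arr[2]=15 > 14: no swap
arr[3]=20 > 14: no swap

Place pivot at position 2: [5, 2, 14, 20, 15]
Pivot position: 2

After partitioning with pivot 14, the array becomes [5, 2, 14, 20, 15]. The pivot is placed at index 2. All elements to the left of the pivot are <= 14, and all elements to the right are > 14.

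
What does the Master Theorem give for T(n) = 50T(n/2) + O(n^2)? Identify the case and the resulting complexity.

Master Theorem for T(n) = 50T(n/2) + O(n^2):

a = 50, b = 2, c = 2
log_b(a) = log_2(50) = 5.6439

Case 1: c = 2 < log_2(50) = 5.6439
T(n) = O(n^(log_2 50))

For T(n) = 50T(n/2) + O(n^2): log_2(50) = 5.6439. This is Case 1 of the Master Theorem (c < log_b(a), work dominated by leaves), giving O(n^(log_2 50)).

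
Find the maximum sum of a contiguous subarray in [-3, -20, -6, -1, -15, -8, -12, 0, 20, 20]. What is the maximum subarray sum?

Using Kadane's algorithm on [-3, -20, -6, -1, -15, -8, -12, 0, 20, 20]:

Scanning through the array:
Position 1 (value -20): max_ending_here = -20, max_so_far = -3
Position 2 (value -6): max_ending_here = -6, max_so_far = -3
Position 3 (value -1): max_ending_here = -1, max_so_far = -1
Position 4 (value -15): max_ending_here = -15, max_so_far = -1
Position 5 (value -8): max_ending_here = -8, max_so_far = -1
Position 6 (value -12): max_ending_here = -12, max_so_far = -1
Position 7 (value 0): max_ending_here = 0, max_so_far = 0
Position 8 (value 20): max_ending_here = 20, max_so_far = 20
Position 9 (value 20): max_ending_here = 40, max_so_far = 40

Maximum subarray: [0, 20, 20]
Maximum sum: 40

The maximum subarray is [0, 20, 20] with sum 40. This subarray runs from index 7 to index 9.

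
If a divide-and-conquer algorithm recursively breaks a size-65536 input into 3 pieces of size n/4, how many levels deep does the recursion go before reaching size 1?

For divide and conquer with division factor 4:

Problem sizes at each level:
Level 0: 65536
Level 1: 16384
Level 2: 4096
Level 3: 1024
Level 4: 256
Level 5: 64
Level 6: 16
Level 7: 4
Level 8: 1

The root is level 0 and the size-1 base case is level 8 (the tree spans levels 0 through 8, i.e. 9 levels counting the root), so the depth is the number of divisions: log_4(65536) = 8

The recursion tree depth is log_4(65536) = 8. At each level, the problem size is divided by 4, so it takes 8 divisions to reduce to a base case of size 1. The algorithm makes 3 recursive calls at each level.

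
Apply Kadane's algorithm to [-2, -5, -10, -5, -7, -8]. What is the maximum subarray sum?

Using Kadane's algorithm on [-2, -5, -10, -5, -7, -8]:

Scanning through the array:
Position 1 (value -5): max_ending_here = -5, max_so_far = -2
Position 2 (value -10): max_ending_here = -10, max_so_far = -2
Position 3 (value -5): max_ending_here = -5, max_so_far = -2
Position 4 (value -7): max_ending_here = -7, max_so_far = -2
Position 5 (value -8): max_ending_here = -8, max_so_far = -2

Maximum subarray: [-2]
Maximum sum: -2

The maximum subarray is [-2] with sum -2. This subarray runs from index 0 to index 0.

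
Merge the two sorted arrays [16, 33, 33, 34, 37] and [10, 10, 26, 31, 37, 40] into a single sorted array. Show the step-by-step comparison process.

Merging process:

Compare 16 vs 10: take 10 from right. Merged: [10]
Compare 16 vs 10: take 10 from right. Merged: [10, 10]
Compare 16 vs 26: take 16 from left. Merged: [10, 10, 16]
Compare 33 vs 26: take 26 from right. Merged: [10, 10, 16, 26]
Compare 33 vs 31: take 31 from right. Merged: [10, 10, 16, 26, 31]
Compare 33 vs 37: take 33 from left. Merged: [10, 10, 16, 26, 31, 33]
Compare 33 vs 37: take 33 from left. Merged: [10, 10, 16, 26, 31, 33, 33]
Compare 34 vs 37: take 34 from left. Merged: [10, 10, 16, 26, 31, 33, 33, 34]
Compare 37 vs 37: take 37 from left. Merged: [10, 10, 16, 26, 31, 33, 33, 34, 37]
Append remaining from right: [37, 40]. Merged: [10, 10, 16, 26, 31, 33, 33, 34, 37, 37, 40]

Final merged array: [10, 10, 16, 26, 31, 33, 33, 34, 37, 37, 40]
Total comparisons: 9

The merged array is [10, 10, 16, 26, 31, 33, 33, 34, 37, 37, 40], requiring 9 comparisons. The merge step runs in O(n) time where n is the total number of elements.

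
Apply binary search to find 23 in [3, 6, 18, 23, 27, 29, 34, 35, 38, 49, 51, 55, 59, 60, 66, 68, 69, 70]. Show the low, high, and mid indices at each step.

Binary search for 23 in [3, 6, 18, 23, 27, 29, 34, 35, 38, 49, 51, 55, 59, 60, 66, 68, 69, 70]:

lo=0, hi=17, mid=8, arr[mid]=38 -> 38 > 23, search left half
lo=0, hi=7, mid=3, arr[mid]=23 -> Found target at index 3!

Binary search finds 23 at index 3 after 2 comparisons. The search repeatedly halves the search space by comparing with the middle element.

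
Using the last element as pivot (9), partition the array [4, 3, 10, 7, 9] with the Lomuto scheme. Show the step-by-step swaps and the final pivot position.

Lomuto partition with pivot = 9:

Initial array: [4, 3, 10, 7, 9]

arr[0]=4 <= 9: swap with position 0, array becomes [4, 3, 10, 7, 9]
arr[1]=3 <= 9: swap with position 1, array becomes [4, 3, 10, 7, 9]
arr[2]=10 > 9: no swap
arr[3]=7 <= 9: swap with position 2, array becomes [4, 3, 7, 10, 9]

Place pivot at position 3: [4, 3, 7, 9, 10]
Pivot position: 3

After partitioning with pivot 9, the array becomes [4, 3, 7, 9, 10]. The pivot is placed at index 3. All elements to the left of the pivot are <= 9, and all elements to the right are > 9.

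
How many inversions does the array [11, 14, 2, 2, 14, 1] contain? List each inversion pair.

Finding inversions in [11, 14, 2, 2, 14, 1]:

(0, 2): arr[0]=11 > arr[2]=2
(0, 3): arr[0]=11 > arr[3]=2
(0, 5): arr[0]=11 > arr[5]=1
(1, 2): arr[1]=14 > arr[2]=2
(1, 3): arr[1]=14 > arr[3]=2
(1, 5): arr[1]=14 > arr[5]=1
(2, 5): arr[2]=2 > arr[5]=1
(3, 5): arr[3]=2 > arr[5]=1
(4, 5): arr[4]=14 > arr[5]=1

Total inversions: 9

The array has 9 inversion(s): (0,2), (0,3), (0,5), (1,2), (1,3), (1,5), (2,5), (3,5), (4,5). Each pair (i,j) satisfies i < j and arr[i] > arr[j].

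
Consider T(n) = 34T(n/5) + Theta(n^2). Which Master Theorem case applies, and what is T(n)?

Master Theorem for T(n) = 34T(n/5) + O(n^2):

a = 34, b = 5, c = 2
log_b(a) = log_5(34) = 2.1911

Case 1: c = 2 < log_5(34) = 2.1911
T(n) = O(n^(log_5 34))

For T(n) = 34T(n/5) + O(n^2): log_5(34) = 2.1911. This is Case 1 of the Master Theorem (c < log_b(a), work dominated by leaves), giving O(n^(log_5 34)).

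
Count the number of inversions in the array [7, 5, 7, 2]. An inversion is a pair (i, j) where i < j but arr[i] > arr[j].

Finding inversions in [7, 5, 7, 2]:

(0, 1): arr[0]=7 > arr[1]=5
(0, 3): arr[0]=7 > arr[3]=2
(1, 3): arr[1]=5 > arr[3]=2
(2, 3): arr[2]=7 > arr[3]=2

Total inversions: 4

The array has 4 inversion(s): (0,1), (0,3), (1,3), (2,3). Each pair (i,j) satisfies i < j and arr[i] > arr[j].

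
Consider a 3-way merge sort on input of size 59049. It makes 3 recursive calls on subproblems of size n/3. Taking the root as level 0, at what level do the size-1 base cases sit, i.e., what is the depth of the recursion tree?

For divide and conquer with division factor 3:

Problem sizes at each level:
Level 0: 59049
Level 1: 19683
Level 2: 6561
Level 3: 2187
Level 4: 729
Level 5: 243
Level 6: 81
Level 7: 27
Level 8: 9
Level 9: 3
Level 10: 1

The root is level 0 and the size-1 base case is level 10 (the tree spans levels 0 through 10, i.e. 11 levels counting the root), so the depth is the number of divisions: log_3(59049) = 10

The recursion tree depth is log_3(59049) = 10. At each level, the problem size is divided by 3, so it takes 10 divisions to reduce to a base case of size 1. The algorithm makes 3 recursive calls at each level.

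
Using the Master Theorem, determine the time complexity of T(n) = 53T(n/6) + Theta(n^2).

Master Theorem for T(n) = 53T(n/6) + O(n^2):

a = 53, b = 6, c = 2
log_b(a) = log_6(53) = 2.2159

Case 1: c = 2 < log_6(53) = 2.2159
T(n) = O(n^(log_6 53))

For T(n) = 53T(n/6) + O(n^2): log_6(53) = 2.2159. This is Case 1 of the Master Theorem (c < log_b(a), work dominated by leaves), giving O(n^(log_6 53)).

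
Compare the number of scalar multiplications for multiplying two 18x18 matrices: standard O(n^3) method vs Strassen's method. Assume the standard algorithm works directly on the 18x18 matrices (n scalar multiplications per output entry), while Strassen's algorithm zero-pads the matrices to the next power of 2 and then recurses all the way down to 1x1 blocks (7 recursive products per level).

Matrix multiplication for 18x18 matrices:

Strassen's algorithm requires power-of-2 dimensions. Pad 18x18 to 32x32 (next power of 2).

Standard algorithm: 18^3 = 5832 multiplications
Strassen's algorithm: 7^(log2(32)) = 7^5 = 16807 multiplications
Difference: 5832 - 16807 = -10975 (Strassen uses MORE here due to padding overhead — for small or just-over-power-of-2 n, padding can outweigh the per-level savings)

Standard: 5832 multiplications (18^3). Strassen: 16807 multiplications (7^5, after padding to 32x32). Strassen reduces 8 recursive multiplications to 7 at each level.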